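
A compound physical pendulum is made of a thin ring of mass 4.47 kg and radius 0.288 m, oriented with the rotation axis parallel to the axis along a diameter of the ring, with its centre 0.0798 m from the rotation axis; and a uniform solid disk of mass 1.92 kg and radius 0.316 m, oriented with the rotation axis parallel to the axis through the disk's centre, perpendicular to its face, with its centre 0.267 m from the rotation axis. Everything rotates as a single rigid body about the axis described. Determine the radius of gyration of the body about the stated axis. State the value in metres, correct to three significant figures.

Thin ring: I_cm = (1/2)MR² = (1/2)(4.47)(0.288)² = 0.18538 kg·m²; centre at d = 0.0798 m, so the parallel axis theorem gives I = 0.18538 + (4.47)(0.0798)² = 0.21384 kg·m².
Solid disk: I_cm = (1/2)MR² = (1/2)(1.92)(0.316)² = 0.095862 kg·m²; centre at d = 0.267 m, so the parallel axis theorem gives I = 0.095862 + (1.92)(0.267)² = 0.23274 kg·m².
Total I = 0.44658 kg·m²; total mass M = 6.39 kg.
k = √(I/M) = √(0.44658/6.39) = 0.26436 m.

0.264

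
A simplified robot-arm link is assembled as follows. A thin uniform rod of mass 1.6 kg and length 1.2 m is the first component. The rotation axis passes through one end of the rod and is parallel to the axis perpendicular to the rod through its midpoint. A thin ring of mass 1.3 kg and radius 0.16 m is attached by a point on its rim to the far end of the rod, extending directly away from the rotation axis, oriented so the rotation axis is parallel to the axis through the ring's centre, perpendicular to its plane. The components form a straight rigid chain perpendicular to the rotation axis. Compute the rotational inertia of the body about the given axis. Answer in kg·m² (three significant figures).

Thin rod: I_cm = (1/12)ML² = (1/12)(1.6)(1.2)² = 0.192 kg·m²; centre at d = 0.6 m, so I = I_cm + Md² gives I = 0.192 + (1.6)(0.6)² = 0.768 kg·m².
Thin ring: I_cm = MR² = (1.3)(0.16)² = 0.03328 kg·m²; centre at d = 0.6 + 0.6 + 0.16 = 1.36 m, so I = I_cm + Md² gives I = 0.03328 + (1.3)(1.36)² = 2.4378 kg·m².
Total I = 0.768 + 2.4378 = 3.2058 kg·m².

3.21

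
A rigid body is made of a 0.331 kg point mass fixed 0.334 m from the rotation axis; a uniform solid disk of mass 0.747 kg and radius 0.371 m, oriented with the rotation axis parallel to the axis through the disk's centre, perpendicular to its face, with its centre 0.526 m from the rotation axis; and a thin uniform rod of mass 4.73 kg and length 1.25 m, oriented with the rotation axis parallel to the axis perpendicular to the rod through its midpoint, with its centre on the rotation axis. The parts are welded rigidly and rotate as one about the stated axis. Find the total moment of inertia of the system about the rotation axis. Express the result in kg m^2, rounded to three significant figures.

Point mass: I_cm = 0; centre at d = 0.334 m, so I = I_cm + Md² gives I = 0 + (0.331)(0.334)² = 0.036925 kg m^2.
Solid disk: I_cm = (1/2)MR² = (1/2)(0.747)(0.371)² = 0.051409 kg m^2; centre at d = 0.526 m, so I = I_cm + Md² gives I = 0.051409 + (0.747)(0.526)² = 0.25809 kg m^2.
Thin rod: I_cm = (1/12)ML² = (1/12)(4.73)(1.25)² = 0.61589 kg m^2; axis through the centre, so I = 0.61589 kg m^2.
Total I = 0.036925 + 0.25809 + 0.61589 = 0.9109 kg m^2.

0.911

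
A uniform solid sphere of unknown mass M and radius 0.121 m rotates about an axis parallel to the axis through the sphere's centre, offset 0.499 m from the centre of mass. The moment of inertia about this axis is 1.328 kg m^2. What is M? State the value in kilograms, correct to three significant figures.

5.21

I = I_cm + Md² = (2/5)MR² + Md² = M·[0.4·(0.121)² + (0.499)²] = M·0.25486.
So M = 1.328 / 0.25486 = 5.2108 kg.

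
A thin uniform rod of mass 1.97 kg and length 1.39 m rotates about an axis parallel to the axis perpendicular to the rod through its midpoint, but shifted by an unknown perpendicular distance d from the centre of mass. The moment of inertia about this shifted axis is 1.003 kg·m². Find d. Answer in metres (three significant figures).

0.590

About the centre-of-mass axis, I_cm = (1/12)ML² = (1/12)(1.97)(1.39)² = 0.31719 kg·m².
Parallel axis theorem: I = I_cm + Md², so Md² = 1.003 − 0.31719 = 0.68581 kg·m².
d = √(0.68581 / 1.97) = 0.59002 m.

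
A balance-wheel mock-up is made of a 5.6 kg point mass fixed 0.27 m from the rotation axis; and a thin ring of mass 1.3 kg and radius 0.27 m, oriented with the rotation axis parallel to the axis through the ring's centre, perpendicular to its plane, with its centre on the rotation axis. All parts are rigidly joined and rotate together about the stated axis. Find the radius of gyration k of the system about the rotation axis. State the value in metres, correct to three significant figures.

Point mass: I_cm = 0; centre at d = 0.27 m, so the parallel axis theorem gives I = 0 + (5.6)(0.27)² = 0.40824 kg·m².
Thin ring: I_cm = MR² = (1.3)(0.27)² = 0.09477 kg·m²; axis through the centre, so I = 0.09477 kg·m².
Total I = 0.50301 kg·m²; total mass M = 6.9 kg.
k = √(I/M) = √(0.50301/6.9) = 0.27 m.

0.270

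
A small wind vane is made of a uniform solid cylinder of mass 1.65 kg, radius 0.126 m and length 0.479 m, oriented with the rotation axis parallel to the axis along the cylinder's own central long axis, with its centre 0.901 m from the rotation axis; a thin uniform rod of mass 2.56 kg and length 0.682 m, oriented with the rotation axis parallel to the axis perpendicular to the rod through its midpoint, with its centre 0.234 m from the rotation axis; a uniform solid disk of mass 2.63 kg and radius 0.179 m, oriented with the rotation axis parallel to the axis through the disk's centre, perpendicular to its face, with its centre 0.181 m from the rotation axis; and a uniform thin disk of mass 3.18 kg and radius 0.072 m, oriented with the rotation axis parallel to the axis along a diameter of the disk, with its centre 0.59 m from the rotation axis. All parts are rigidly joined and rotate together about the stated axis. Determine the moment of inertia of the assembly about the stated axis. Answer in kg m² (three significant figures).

Solid cylinder: I_cm = (1/2)MR² = (1/2)(1.65)(0.126)² = 0.013098 kg m²; centre at d = 0.901 m, so the parallel axis theorem gives I = 0.013098 + (1.65)(0.901)² = 1.3526 kg m².
Thin rod: I_cm = (1/12)ML² = (1/12)(2.56)(0.682)² = 0.099226 kg m²; centre at d = 0.234 m, so the parallel axis theorem gives I = 0.099226 + (2.56)(0.234)² = 0.2394 kg m².
Solid disk: I_cm = (1/2)MR² = (1/2)(2.63)(0.179)² = 0.042134 kg m²; centre at d = 0.181 m, so the parallel axis theorem gives I = 0.042134 + (2.63)(0.181)² = 0.1283 kg m².
Thin disk: I_cm = (1/4)MR² = (1/4)(3.18)(0.072)² = 0.0041213 kg m²; centre at d = 0.59 m, so the parallel axis theorem gives I = 0.0041213 + (3.18)(0.59)² = 1.1111 kg m².
Total I = 1.3526 + 0.2394 + 0.1283 + 1.1111 = 2.8313 kg m².

2.83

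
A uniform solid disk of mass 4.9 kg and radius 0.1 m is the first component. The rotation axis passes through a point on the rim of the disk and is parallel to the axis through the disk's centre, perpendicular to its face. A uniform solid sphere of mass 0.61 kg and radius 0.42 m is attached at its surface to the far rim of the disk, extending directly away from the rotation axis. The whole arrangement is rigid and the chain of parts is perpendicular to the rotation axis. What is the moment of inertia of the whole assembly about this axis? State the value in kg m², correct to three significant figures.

0.351

Solid disk: I_cm = (1/2)MR² = (1/2)(4.9)(0.1)² = 0.0245 kg m²; centre at d = 0.1 m, so the parallel axis theorem gives I = 0.0245 + (4.9)(0.1)² = 0.0735 kg m².
Solid sphere: I_cm = (2/5)MR² = (2/5)(0.61)(0.42)² = 0.043042 kg m²; centre at d = 0.1 + 0.1 + 0.42 = 0.62 m, so the parallel axis theorem gives I = 0.043042 + (0.61)(0.62)² = 0.27753 kg m².
Total I = 0.0735 + 0.27753 = 0.35103 kg m².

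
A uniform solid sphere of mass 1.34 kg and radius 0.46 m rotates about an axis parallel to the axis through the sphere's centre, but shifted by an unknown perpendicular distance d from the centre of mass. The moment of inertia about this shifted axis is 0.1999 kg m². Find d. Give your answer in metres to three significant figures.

About the centre-of-mass axis, I_cm = (2/5)MR² = (2/5)(1.34)(0.46)² = 0.11342 kg m².
Parallel axis theorem: I = I_cm + Md², so Md² = 0.1999 − 0.11342 = 0.086482 kg m².
d = √(0.086482 / 1.34) = 0.25405 m.

0.254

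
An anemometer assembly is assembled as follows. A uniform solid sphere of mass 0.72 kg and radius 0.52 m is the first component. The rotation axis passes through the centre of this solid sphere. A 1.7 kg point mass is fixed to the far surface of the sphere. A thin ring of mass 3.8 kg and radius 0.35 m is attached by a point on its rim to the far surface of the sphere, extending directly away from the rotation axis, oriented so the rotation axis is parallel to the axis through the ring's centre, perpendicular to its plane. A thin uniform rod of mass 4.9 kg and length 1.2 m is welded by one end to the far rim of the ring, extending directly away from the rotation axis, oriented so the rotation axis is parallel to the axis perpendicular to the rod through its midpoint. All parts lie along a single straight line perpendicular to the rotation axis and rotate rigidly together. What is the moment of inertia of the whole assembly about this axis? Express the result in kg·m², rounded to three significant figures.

20.7

Solid sphere: I_cm = (2/5)MR² = (2/5)(0.72)(0.52)² = 0.077875 kg·m²; axis through the centre, so I = 0.077875 kg·m².
Point mass: I_cm = 0; centre at d = 0.52 m, so the parallel axis theorem gives I = 0 + (1.7)(0.52)² = 0.45968 kg·m².
Thin ring: I_cm = MR² = (3.8)(0.35)² = 0.4655 kg·m²; centre at d = 0.52 + 0.35 = 0.87 m, so the parallel axis theorem gives I = 0.4655 + (3.8)(0.87)² = 3.3417 kg·m².
Thin rod: I_cm = (1/12)ML² = (1/12)(4.9)(1.2)² = 0.588 kg·m²; centre at d = 0.52 + 0.35 + 0.35 + 0.6 = 1.82 m, so the parallel axis theorem gives I = 0.588 + (4.9)(1.82)² = 16.819 kg·m².
Total I = 0.077875 + 0.45968 + 3.3417 + 16.819 = 20.698 kg·m².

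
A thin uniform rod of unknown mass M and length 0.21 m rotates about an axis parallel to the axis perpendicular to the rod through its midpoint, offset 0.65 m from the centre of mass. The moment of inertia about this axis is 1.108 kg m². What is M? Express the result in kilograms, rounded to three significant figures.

2.60

I = I_cm + Md² = (1/12)ML² + Md² = M·[0.0833333·(0.21)² + (0.65)²] = M·0.42618.
So M = 1.108 / 0.42618 = 2.5999 kg.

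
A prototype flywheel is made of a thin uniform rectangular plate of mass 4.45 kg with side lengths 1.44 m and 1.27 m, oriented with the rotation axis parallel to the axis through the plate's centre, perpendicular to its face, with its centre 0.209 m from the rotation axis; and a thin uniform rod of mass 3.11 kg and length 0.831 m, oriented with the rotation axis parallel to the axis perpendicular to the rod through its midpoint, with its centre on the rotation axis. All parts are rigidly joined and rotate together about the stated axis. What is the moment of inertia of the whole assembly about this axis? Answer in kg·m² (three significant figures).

Rectangular plate: I_cm = (1/12)M(a²+b²) = (1/12)(4.45)[(1.44)² + (1.27)²] = 1.3671 kg·m²; centre at d = 0.209 m, so the parallel axis theorem gives I = 1.3671 + (4.45)(0.209)² = 1.5615 kg·m².
Thin rod: I_cm = (1/12)ML² = (1/12)(3.11)(0.831)² = 0.17897 kg·m²; axis through the centre, so I = 0.17897 kg·m².
Total I = 1.5615 + 0.17897 = 1.7404 kg·m².

1.74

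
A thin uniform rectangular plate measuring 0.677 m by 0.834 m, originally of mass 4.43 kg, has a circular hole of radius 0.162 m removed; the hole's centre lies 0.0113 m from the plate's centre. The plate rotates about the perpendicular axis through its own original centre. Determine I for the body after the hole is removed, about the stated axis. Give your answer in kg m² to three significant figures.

Unpierced body about its centre: I₀ = (1/12)M(a²+b²) = (1/12)(4.43)[(0.677)² + (0.834)²] = 0.42598 kg m².
The removed disk has mass m = M·πr²/(ab) = (4.43)·π(0.162)²/(0.677·0.834) = 0.64689 kg (same uniform areal density).
Its moment of inertia about the rotation axis (parallel-axis theorem): I_hole = (1/2)mr² + md² = (1/2)(0.64689)(0.162)² + (0.64689)(0.0113)² = 0.0085711 kg m².
Treating the hole as negative mass, I = I₀ − I_hole = 0.42598 − 0.0085711 = 0.4174 kg m².

0.417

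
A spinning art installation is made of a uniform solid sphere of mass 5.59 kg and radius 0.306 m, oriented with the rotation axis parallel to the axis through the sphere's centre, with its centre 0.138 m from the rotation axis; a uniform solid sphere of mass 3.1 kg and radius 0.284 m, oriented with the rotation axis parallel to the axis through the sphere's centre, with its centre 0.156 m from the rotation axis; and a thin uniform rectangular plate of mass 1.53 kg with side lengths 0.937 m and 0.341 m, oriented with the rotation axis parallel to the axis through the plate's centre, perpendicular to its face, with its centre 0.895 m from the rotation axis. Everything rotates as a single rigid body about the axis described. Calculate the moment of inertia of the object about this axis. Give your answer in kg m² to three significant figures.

1.84

Solid sphere: I_cm = (2/5)MR² = (2/5)(5.59)(0.306)² = 0.20937 kg m²; centre at d = 0.138 m, so the parallel axis theorem gives I = 0.20937 + (5.59)(0.138)² = 0.31583 kg m².
Solid sphere: I_cm = (2/5)MR² = (2/5)(3.1)(0.284)² = 0.10001 kg m²; centre at d = 0.156 m, so the parallel axis theorem gives I = 0.10001 + (3.1)(0.156)² = 0.17546 kg m².
Rectangular plate: I_cm = (1/12)M(a²+b²) = (1/12)(1.53)[(0.937)² + (0.341)²] = 0.12677 kg m²; centre at d = 0.895 m, so the parallel axis theorem gives I = 0.12677 + (1.53)(0.895)² = 1.3523 kg m².
Total I = 0.31583 + 0.17546 + 1.3523 = 1.8436 kg m².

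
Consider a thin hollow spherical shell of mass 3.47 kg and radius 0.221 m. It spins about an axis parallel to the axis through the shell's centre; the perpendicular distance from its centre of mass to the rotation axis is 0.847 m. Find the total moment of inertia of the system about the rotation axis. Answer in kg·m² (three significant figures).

I_cm = (2/3)MR² = (2/3)(3.47)(0.221)² = 0.11299 kg·m²; centre at d = 0.847 m, so the parallel axis theorem gives I = 0.11299 + (3.47)(0.847)² = 2.6024 kg·m².

2.60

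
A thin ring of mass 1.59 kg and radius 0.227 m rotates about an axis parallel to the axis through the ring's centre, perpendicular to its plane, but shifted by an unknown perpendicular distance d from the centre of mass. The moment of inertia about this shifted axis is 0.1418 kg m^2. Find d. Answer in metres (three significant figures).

About the centre-of-mass axis, I_cm = MR² = (1.59)(0.227)² = 0.081931 kg m^2.
Parallel axis theorem: I = I_cm + Md², so Md² = 0.1418 − 0.081931 = 0.059869 kg m^2.
d = √(0.059869 / 1.59) = 0.19404 m.

0.194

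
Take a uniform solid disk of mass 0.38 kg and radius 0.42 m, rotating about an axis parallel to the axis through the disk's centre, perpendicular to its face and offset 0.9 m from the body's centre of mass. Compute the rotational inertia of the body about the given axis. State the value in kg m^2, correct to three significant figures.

0.341

I_cm = (1/2)MR² = (1/2)(0.38)(0.42)² = 0.033516 kg m^2; centre at d = 0.9 m, so I = I_cm + Md² gives I = 0.033516 + (0.38)(0.9)² = 0.34132 kg m^2.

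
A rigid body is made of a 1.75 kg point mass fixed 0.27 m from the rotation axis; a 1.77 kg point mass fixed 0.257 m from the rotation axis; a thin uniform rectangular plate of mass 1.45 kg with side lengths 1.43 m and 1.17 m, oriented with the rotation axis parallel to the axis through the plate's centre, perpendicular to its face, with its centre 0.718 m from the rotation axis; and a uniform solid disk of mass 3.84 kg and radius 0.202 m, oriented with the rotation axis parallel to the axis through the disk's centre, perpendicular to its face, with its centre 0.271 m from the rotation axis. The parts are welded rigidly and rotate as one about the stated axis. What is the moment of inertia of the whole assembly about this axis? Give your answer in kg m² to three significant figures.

Point mass: I_cm = 0; centre at d = 0.27 m, so the parallel axis theorem gives I = 0 + (1.75)(0.27)² = 0.12758 kg m².
Point mass: I_cm = 0; centre at d = 0.257 m, so the parallel axis theorem gives I = 0 + (1.77)(0.257)² = 0.11691 kg m².
Rectangular plate: I_cm = (1/12)M(a²+b²) = (1/12)(1.45)[(1.43)² + (1.17)²] = 0.4125 kg m²; centre at d = 0.718 m, so the parallel axis theorem gives I = 0.4125 + (1.45)(0.718)² = 1.16 kg m².
Solid disk: I_cm = (1/2)MR² = (1/2)(3.84)(0.202)² = 0.078344 kg m²; centre at d = 0.271 m, so the parallel axis theorem gives I = 0.078344 + (3.84)(0.271)² = 0.36036 kg m².
Total I = 0.12758 + 0.11691 + 1.16 + 0.36036 = 1.7648 kg m².

1.76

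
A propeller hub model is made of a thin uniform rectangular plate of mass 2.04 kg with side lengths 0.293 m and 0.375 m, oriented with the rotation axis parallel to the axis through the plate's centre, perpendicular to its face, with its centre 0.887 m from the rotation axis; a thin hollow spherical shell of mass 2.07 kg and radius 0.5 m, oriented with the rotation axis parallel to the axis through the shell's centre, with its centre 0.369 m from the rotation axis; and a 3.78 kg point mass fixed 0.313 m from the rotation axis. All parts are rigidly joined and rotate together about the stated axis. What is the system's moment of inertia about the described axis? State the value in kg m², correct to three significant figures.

2.64

Rectangular plate: I_cm = (1/12)M(a²+b²) = (1/12)(2.04)[(0.293)² + (0.375)²] = 0.038501 kg m²; centre at d = 0.887 m, so the parallel axis theorem gives I = 0.038501 + (2.04)(0.887)² = 1.6435 kg m².
Spherical shell: I_cm = (2/3)MR² = (2/3)(2.07)(0.5)² = 0.345 kg m²; centre at d = 0.369 m, so the parallel axis theorem gives I = 0.345 + (2.07)(0.369)² = 0.62685 kg m².
Point mass: I_cm = 0; centre at d = 0.313 m, so the parallel axis theorem gives I = 0 + (3.78)(0.313)² = 0.37032 kg m².
Total I = 1.6435 + 0.62685 + 0.37032 = 2.6407 kg m².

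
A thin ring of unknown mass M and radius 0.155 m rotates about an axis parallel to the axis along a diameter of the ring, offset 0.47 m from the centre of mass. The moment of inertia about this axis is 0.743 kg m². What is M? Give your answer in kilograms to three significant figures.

3.19

I = I_cm + Md² = (1/2)MR² + Md² = M·[0.5·(0.155)² + (0.47)²] = M·0.23291.
So M = 0.743 / 0.23291 = 3.19 kg.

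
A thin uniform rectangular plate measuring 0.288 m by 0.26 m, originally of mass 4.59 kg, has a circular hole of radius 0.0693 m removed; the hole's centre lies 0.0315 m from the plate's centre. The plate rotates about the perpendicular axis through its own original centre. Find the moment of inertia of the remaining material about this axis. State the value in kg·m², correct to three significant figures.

0.0544

Unpierced body about its centre: I₀ = (1/12)M(a²+b²) = (1/12)(4.59)[(0.288)² + (0.26)²] = 0.057583 kg·m².
The removed disk has mass m = M·πr²/(ab) = (4.59)·π(0.0693)²/(0.288·0.26) = 0.92483 kg (same uniform areal density).
Its moment of inertia about the rotation axis (parallel-axis theorem): I_hole = (1/2)mr² + md² = (1/2)(0.92483)(0.0693)² + (0.92483)(0.0315)² = 0.0031384 kg·m².
Treating the hole as negative mass, I = I₀ − I_hole = 0.057583 − 0.0031384 = 0.054445 kg·m².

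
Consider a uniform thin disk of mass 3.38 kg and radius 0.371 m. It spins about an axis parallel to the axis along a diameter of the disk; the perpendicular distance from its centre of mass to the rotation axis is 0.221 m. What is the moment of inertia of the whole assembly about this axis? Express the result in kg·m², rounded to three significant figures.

0.281

I_cm = (1/4)MR² = (1/4)(3.38)(0.371)² = 0.11631 kg·m²; centre at d = 0.221 m, so I = I_cm + Md² gives I = 0.11631 + (3.38)(0.221)² = 0.28139 kg·m².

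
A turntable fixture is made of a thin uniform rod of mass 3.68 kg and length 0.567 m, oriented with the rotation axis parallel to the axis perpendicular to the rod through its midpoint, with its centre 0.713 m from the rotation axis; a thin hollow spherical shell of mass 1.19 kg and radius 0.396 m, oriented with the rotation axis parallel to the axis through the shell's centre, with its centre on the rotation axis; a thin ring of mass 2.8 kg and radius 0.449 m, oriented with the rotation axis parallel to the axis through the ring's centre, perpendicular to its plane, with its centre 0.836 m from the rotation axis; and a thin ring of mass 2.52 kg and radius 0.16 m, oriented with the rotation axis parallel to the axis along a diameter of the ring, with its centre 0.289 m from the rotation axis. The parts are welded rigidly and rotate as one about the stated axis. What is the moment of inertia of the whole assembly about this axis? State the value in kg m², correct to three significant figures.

4.86

Thin rod: I_cm = (1/12)ML² = (1/12)(3.68)(0.567)² = 0.09859 kg m²; centre at d = 0.713 m, so the parallel axis theorem gives I = 0.09859 + (3.68)(0.713)² = 1.9694 kg m².
Spherical shell: I_cm = (2/3)MR² = (2/3)(1.19)(0.396)² = 0.12441 kg m²; axis through the centre, so I = 0.12441 kg m².
Thin ring: I_cm = MR² = (2.8)(0.449)² = 0.56448 kg m²; centre at d = 0.836 m, so the parallel axis theorem gives I = 0.56448 + (2.8)(0.836)² = 2.5214 kg m².
Thin ring: I_cm = (1/2)MR² = (1/2)(2.52)(0.16)² = 0.032256 kg m²; centre at d = 0.289 m, so the parallel axis theorem gives I = 0.032256 + (2.52)(0.289)² = 0.24273 kg m².
Total I = 1.9694 + 0.12441 + 2.5214 + 0.24273 = 4.8579 kg m².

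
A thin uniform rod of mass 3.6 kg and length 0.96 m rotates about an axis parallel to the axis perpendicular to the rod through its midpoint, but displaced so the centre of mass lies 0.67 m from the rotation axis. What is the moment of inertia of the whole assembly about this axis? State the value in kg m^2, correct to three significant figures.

I_cm = (1/12)ML² = (1/12)(3.6)(0.96)² = 0.27648 kg m^2; centre at d = 0.67 m, so the parallel axis theorem gives I = 0.27648 + (3.6)(0.67)² = 1.8925 kg m^2.

1.89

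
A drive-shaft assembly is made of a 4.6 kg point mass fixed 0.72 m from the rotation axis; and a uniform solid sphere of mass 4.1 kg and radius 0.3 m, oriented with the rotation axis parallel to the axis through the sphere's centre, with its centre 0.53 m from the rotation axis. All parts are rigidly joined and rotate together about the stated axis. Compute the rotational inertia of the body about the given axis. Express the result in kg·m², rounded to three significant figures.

3.68

Point mass: I_cm = 0; centre at d = 0.72 m, so the parallel axis theorem gives I = 0 + (4.6)(0.72)² = 2.3846 kg·m².
Solid sphere: I_cm = (2/5)MR² = (2/5)(4.1)(0.3)² = 0.1476 kg·m²; centre at d = 0.53 m, so the parallel axis theorem gives I = 0.1476 + (4.1)(0.53)² = 1.2993 kg·m².
Total I = 2.3846 + 1.2993 = 3.6839 kg·m².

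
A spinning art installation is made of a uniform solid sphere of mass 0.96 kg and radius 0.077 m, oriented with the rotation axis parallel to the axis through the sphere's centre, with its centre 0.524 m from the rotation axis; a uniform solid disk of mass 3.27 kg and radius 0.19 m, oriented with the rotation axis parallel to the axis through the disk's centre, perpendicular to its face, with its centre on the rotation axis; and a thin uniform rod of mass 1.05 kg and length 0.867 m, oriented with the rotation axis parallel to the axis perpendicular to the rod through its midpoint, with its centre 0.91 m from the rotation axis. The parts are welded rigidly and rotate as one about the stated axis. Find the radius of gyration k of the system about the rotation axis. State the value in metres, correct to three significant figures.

Solid sphere: I_cm = (2/5)MR² = (2/5)(0.96)(0.077)² = 0.0022767 kg m^2; centre at d = 0.524 m, so the parallel axis theorem gives I = 0.0022767 + (0.96)(0.524)² = 0.26587 kg m^2.
Solid disk: I_cm = (1/2)MR² = (1/2)(3.27)(0.19)² = 0.059023 kg m^2; axis through the centre, so I = 0.059023 kg m^2.
Thin rod: I_cm = (1/12)ML² = (1/12)(1.05)(0.867)² = 0.065773 kg m^2; centre at d = 0.91 m, so the parallel axis theorem gives I = 0.065773 + (1.05)(0.91)² = 0.93528 kg m^2.
Total I = 1.2602 kg m^2; total mass M = 5.28 kg.
k = √(I/M) = √(1.2602/5.28) = 0.48854 m.

0.489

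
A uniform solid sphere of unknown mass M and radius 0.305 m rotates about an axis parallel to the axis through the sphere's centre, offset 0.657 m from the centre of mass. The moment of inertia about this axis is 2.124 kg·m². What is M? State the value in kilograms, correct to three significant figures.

4.53

I = I_cm + Md² = (2/5)MR² + Md² = M·[0.4·(0.305)² + (0.657)²] = M·0.46886.
So M = 2.124 / 0.46886 = 4.5301 kg.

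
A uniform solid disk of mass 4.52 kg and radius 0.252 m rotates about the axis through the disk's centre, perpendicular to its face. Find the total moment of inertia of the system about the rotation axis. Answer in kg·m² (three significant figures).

0.144

I_cm = (1/2)MR² = (1/2)(4.52)(0.252)² = 0.14352 kg·m²; axis through the centre, so I = 0.14352 kg·m².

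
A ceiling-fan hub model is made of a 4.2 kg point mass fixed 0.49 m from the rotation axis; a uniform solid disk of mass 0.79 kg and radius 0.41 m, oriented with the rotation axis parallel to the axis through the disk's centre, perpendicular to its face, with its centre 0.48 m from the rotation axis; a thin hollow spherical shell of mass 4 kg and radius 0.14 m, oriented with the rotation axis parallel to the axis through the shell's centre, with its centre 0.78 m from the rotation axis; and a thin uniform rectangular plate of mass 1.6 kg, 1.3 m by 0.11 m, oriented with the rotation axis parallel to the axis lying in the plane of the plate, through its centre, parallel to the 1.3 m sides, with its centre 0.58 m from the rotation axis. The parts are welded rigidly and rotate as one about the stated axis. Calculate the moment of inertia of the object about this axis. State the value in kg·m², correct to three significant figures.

Point mass: I_cm = 0; centre at d = 0.49 m, so the parallel axis theorem gives I = 0 + (4.2)(0.49)² = 1.0084 kg·m².
Solid disk: I_cm = (1/2)MR² = (1/2)(0.79)(0.41)² = 0.066399 kg·m²; centre at d = 0.48 m, so the parallel axis theorem gives I = 0.066399 + (0.79)(0.48)² = 0.24842 kg·m².
Spherical shell: I_cm = (2/3)MR² = (2/3)(4)(0.14)² = 0.052267 kg·m²; centre at d = 0.78 m, so the parallel axis theorem gives I = 0.052267 + (4)(0.78)² = 2.4859 kg·m².
Rectangular plate: I_cm = (1/12)Mb² = (1/12)(1.6)(0.11)² = 0.0016133 kg·m²; centre at d = 0.58 m, so the parallel axis theorem gives I = 0.0016133 + (1.6)(0.58)² = 0.53985 kg·m².
Total I = 1.0084 + 0.24842 + 2.4859 + 0.53985 = 4.2826 kg·m².

4.28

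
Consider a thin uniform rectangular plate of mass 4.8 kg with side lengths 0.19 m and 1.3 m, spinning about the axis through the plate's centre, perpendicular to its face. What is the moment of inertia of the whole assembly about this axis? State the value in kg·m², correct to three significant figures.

0.690

I_cm = (1/12)M(a²+b²) = (1/12)(4.8)[(0.19)² + (1.3)²] = 0.69044 kg·m²; axis through the centre, so I = 0.69044 kg·m².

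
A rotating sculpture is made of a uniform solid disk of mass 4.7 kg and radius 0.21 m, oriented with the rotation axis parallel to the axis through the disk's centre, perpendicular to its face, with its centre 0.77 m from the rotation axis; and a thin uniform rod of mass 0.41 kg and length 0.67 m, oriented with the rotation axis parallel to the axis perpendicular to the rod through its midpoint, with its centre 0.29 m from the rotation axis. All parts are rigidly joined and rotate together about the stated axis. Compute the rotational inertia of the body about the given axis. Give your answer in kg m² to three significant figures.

2.94

Solid disk: I_cm = (1/2)MR² = (1/2)(4.7)(0.21)² = 0.10363 kg m²; centre at d = 0.77 m, so the parallel axis theorem gives I = 0.10363 + (4.7)(0.77)² = 2.8903 kg m².
Thin rod: I_cm = (1/12)ML² = (1/12)(0.41)(0.67)² = 0.015337 kg m²; centre at d = 0.29 m, so the parallel axis theorem gives I = 0.015337 + (0.41)(0.29)² = 0.049818 kg m².
Total I = 2.8903 + 0.049818 = 2.9401 kg m².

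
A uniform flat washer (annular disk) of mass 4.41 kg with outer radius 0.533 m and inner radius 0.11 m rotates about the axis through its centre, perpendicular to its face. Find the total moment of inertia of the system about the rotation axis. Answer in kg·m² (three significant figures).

0.653

I_cm = (1/2)M(R²+r²) = (1/2)(4.41)[(0.533)² + (0.11)²] = 0.6531 kg·m²; axis through the centre, so I = 0.6531 kg·m².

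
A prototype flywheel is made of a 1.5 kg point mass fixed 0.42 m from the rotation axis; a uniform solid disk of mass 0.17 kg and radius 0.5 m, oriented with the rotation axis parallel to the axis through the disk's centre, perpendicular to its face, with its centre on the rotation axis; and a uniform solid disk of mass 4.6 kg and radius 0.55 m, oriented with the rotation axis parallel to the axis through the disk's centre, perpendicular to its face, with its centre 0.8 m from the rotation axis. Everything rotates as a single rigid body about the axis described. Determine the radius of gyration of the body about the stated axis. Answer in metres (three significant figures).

0.791

Point mass: I_cm = 0; centre at d = 0.42 m, so the parallel axis theorem gives I = 0 + (1.5)(0.42)² = 0.2646 kg m².
Solid disk: I_cm = (1/2)MR² = (1/2)(0.17)(0.5)² = 0.02125 kg m²; axis through the centre, so I = 0.02125 kg m².
Solid disk: I_cm = (1/2)MR² = (1/2)(4.6)(0.55)² = 0.69575 kg m²; centre at d = 0.8 m, so the parallel axis theorem gives I = 0.69575 + (4.6)(0.8)² = 3.6398 kg m².
Total I = 3.9256 kg m²; total mass M = 6.27 kg.
k = √(I/M) = √(3.9256/6.27) = 0.79126 m.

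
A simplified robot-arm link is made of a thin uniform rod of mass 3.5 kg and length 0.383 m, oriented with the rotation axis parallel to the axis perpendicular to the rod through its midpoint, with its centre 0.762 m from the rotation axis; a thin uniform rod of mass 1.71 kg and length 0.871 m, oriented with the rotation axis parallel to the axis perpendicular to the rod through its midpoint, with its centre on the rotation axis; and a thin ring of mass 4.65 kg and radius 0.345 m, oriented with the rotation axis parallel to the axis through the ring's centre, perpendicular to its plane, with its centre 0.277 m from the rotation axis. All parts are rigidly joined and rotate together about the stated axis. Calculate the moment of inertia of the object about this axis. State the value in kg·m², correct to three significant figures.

3.09

Thin rod: I_cm = (1/12)ML² = (1/12)(3.5)(0.383)² = 0.042784 kg·m²; centre at d = 0.762 m, so the parallel axis theorem gives I = 0.042784 + (3.5)(0.762)² = 2.075 kg·m².
Thin rod: I_cm = (1/12)ML² = (1/12)(1.71)(0.871)² = 0.10811 kg·m²; axis through the centre, so I = 0.10811 kg·m².
Thin ring: I_cm = MR² = (4.65)(0.345)² = 0.55347 kg·m²; centre at d = 0.277 m, so the parallel axis theorem gives I = 0.55347 + (4.65)(0.277)² = 0.91026 kg·m².
Total I = 2.075 + 0.10811 + 0.91026 = 3.0934 kg·m².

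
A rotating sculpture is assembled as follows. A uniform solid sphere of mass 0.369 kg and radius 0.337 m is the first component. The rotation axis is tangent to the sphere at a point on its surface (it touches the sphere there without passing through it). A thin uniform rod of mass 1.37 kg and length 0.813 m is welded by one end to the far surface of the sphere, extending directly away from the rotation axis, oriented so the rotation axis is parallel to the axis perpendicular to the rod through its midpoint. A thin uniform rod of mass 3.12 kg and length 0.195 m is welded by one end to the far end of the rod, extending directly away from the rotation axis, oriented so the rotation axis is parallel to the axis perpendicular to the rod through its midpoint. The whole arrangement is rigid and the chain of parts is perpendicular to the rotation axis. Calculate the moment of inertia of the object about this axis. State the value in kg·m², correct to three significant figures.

Solid sphere: I_cm = (2/5)MR² = (2/5)(0.369)(0.337)² = 0.016763 kg·m²; centre at d = 0.337 m, so the parallel axis theorem gives I = 0.016763 + (0.369)(0.337)² = 0.05867 kg·m².
Thin rod: I_cm = (1/12)ML² = (1/12)(1.37)(0.813)² = 0.075461 kg·m²; centre at d = 0.337 + 0.337 + 0.4065 = 1.0805 m, so the parallel axis theorem gives I = 0.075461 + (1.37)(1.0805)² = 1.6749 kg·m².
Thin rod: I_cm = (1/12)ML² = (1/12)(3.12)(0.195)² = 0.0098865 kg·m²; centre at d = 0.337 + 0.337 + 0.4065 + 0.4065 + 0.0975 = 1.5845 m, so the parallel axis theorem gives I = 0.0098865 + (3.12)(1.5845)² = 7.8431 kg·m².
Total I = 0.05867 + 1.6749 + 7.8431 = 9.5767 kg·m².

9.58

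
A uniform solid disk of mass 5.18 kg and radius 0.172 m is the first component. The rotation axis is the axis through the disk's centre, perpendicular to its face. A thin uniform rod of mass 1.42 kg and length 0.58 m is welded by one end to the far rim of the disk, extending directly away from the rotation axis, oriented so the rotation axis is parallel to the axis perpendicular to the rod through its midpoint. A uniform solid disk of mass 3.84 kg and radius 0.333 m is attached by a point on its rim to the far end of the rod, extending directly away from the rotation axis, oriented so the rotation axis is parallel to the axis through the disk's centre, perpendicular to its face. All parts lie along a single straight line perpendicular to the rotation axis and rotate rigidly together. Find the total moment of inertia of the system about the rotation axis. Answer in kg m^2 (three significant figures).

Solid disk: I_cm = (1/2)MR² = (1/2)(5.18)(0.172)² = 0.076623 kg m^2; axis through the centre, so I = 0.076623 kg m^2.
Thin rod: I_cm = (1/12)ML² = (1/12)(1.42)(0.58)² = 0.039807 kg m^2; centre at d = 0.172 + 0.29 = 0.462 m, so I = I_cm + Md² gives I = 0.039807 + (1.42)(0.462)² = 0.3429 kg m^2.
Solid disk: I_cm = (1/2)MR² = (1/2)(3.84)(0.333)² = 0.21291 kg m^2; centre at d = 0.172 + 0.29 + 0.29 + 0.333 = 1.085 m, so I = I_cm + Md² gives I = 0.21291 + (3.84)(1.085)² = 4.7335 kg m^2.
Total I = 0.076623 + 0.3429 + 4.7335 = 5.153 kg m^2.

5.15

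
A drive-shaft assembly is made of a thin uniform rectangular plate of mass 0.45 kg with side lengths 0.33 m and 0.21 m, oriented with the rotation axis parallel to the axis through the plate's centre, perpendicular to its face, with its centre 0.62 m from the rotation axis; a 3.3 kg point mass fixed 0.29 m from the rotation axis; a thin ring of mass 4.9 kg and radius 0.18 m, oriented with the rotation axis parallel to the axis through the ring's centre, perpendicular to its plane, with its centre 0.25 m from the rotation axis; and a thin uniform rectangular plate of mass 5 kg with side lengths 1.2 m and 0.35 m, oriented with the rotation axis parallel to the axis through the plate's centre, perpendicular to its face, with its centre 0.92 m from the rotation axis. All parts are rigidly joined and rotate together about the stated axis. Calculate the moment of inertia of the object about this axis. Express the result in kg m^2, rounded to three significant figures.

5.80

Rectangular plate: I_cm = (1/12)M(a²+b²) = (1/12)(0.45)[(0.33)² + (0.21)²] = 0.0057375 kg m^2; centre at d = 0.62 m, so I = I_cm + Md² gives I = 0.0057375 + (0.45)(0.62)² = 0.17872 kg m^2.
Point mass: I_cm = 0; centre at d = 0.29 m, so I = I_cm + Md² gives I = 0 + (3.3)(0.29)² = 0.27753 kg m^2.
Thin ring: I_cm = MR² = (4.9)(0.18)² = 0.15876 kg m^2; centre at d = 0.25 m, so I = I_cm + Md² gives I = 0.15876 + (4.9)(0.25)² = 0.46501 kg m^2.
Rectangular plate: I_cm = (1/12)M(a²+b²) = (1/12)(5)[(1.2)² + (0.35)²] = 0.65104 kg m^2; centre at d = 0.92 m, so I = I_cm + Md² gives I = 0.65104 + (5)(0.92)² = 4.883 kg m^2.
Total I = 0.17872 + 0.27753 + 0.46501 + 4.883 = 5.8043 kg m^2.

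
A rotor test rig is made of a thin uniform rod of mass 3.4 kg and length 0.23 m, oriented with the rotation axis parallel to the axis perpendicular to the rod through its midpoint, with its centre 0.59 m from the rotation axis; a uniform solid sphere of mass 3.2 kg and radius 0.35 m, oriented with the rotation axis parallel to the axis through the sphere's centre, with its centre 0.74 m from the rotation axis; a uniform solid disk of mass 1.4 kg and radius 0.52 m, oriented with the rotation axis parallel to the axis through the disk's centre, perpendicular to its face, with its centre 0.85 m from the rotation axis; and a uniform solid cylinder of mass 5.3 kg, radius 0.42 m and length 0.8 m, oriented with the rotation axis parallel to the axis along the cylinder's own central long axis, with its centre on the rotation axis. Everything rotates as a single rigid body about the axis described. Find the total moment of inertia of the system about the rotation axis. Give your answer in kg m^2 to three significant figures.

Thin rod: I_cm = (1/12)ML² = (1/12)(3.4)(0.23)² = 0.014988 kg m^2; centre at d = 0.59 m, so I = I_cm + Md² gives I = 0.014988 + (3.4)(0.59)² = 1.1985 kg m^2.
Solid sphere: I_cm = (2/5)MR² = (2/5)(3.2)(0.35)² = 0.1568 kg m^2; centre at d = 0.74 m, so I = I_cm + Md² gives I = 0.1568 + (3.2)(0.74)² = 1.9091 kg m^2.
Solid disk: I_cm = (1/2)MR² = (1/2)(1.4)(0.52)² = 0.18928 kg m^2; centre at d = 0.85 m, so I = I_cm + Md² gives I = 0.18928 + (1.4)(0.85)² = 1.2008 kg m^2.
Solid cylinder: I_cm = (1/2)MR² = (1/2)(5.3)(0.42)² = 0.46746 kg m^2; axis through the centre, so I = 0.46746 kg m^2.
Total I = 1.1985 + 1.9091 + 1.2008 + 0.46746 = 4.7759 kg m^2.

4.78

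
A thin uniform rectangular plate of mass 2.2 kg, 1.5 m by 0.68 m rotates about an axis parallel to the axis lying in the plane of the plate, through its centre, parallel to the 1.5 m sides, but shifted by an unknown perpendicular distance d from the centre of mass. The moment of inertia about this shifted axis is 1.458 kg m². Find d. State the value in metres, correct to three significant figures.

0.790

About the centre-of-mass axis, I_cm = (1/12)Mb² = (1/12)(2.2)(0.68)² = 0.084773 kg m².
Parallel axis theorem: I = I_cm + Md², so Md² = 1.458 − 0.084773 = 1.3732 kg m².
d = √(1.3732 / 2.2) = 0.79006 m.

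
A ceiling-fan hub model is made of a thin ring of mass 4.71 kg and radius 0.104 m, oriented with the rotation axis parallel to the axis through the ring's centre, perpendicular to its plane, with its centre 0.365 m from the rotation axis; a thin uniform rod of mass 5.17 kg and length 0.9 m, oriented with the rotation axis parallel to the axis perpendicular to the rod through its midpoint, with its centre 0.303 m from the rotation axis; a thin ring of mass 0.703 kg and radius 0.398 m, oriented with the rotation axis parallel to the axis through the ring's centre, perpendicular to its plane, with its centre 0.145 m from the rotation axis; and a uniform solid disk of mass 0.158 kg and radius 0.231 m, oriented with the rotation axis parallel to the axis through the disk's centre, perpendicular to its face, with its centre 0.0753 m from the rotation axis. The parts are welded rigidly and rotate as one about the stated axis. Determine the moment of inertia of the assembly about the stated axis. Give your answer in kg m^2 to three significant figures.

Thin ring: I_cm = MR² = (4.71)(0.104)² = 0.050943 kg m^2; centre at d = 0.365 m, so I = I_cm + Md² gives I = 0.050943 + (4.71)(0.365)² = 0.67843 kg m^2.
Thin rod: I_cm = (1/12)ML² = (1/12)(5.17)(0.9)² = 0.34897 kg m^2; centre at d = 0.303 m, so I = I_cm + Md² gives I = 0.34897 + (5.17)(0.303)² = 0.82363 kg m^2.
Thin ring: I_cm = MR² = (0.703)(0.398)² = 0.11136 kg m^2; centre at d = 0.145 m, so I = I_cm + Md² gives I = 0.11136 + (0.703)(0.145)² = 0.12614 kg m^2.
Solid disk: I_cm = (1/2)MR² = (1/2)(0.158)(0.231)² = 0.0042155 kg m^2; centre at d = 0.0753 m, so I = I_cm + Md² gives I = 0.0042155 + (0.158)(0.0753)² = 0.0051114 kg m^2.
Total I = 0.67843 + 0.82363 + 0.12614 + 0.0051114 = 1.6333 kg m^2.

1.63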